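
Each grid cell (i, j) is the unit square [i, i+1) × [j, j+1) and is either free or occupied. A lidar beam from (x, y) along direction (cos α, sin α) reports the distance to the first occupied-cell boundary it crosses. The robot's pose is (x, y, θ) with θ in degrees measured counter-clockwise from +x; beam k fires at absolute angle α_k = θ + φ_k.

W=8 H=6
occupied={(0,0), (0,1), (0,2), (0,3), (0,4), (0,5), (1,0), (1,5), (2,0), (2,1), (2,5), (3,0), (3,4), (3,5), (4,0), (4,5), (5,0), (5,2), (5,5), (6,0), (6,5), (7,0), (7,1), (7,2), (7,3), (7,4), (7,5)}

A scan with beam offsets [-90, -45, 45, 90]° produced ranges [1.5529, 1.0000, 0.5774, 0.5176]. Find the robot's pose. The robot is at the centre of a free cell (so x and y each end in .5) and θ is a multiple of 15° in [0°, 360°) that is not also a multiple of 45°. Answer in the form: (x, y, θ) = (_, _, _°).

(x, y, θ) = (1.5, 4.5, 75°)

The pose lattice has 21·16 = 336 candidates. Test each by forward raycasting.
  (6.5, 3.5, 240°): beam 1 = 2.8868 ≠ 1.5529 ✗
  (4.5, 4.5, 165°): beam 1 = 0.5176 ≠ 1.5529 ✗
  (4.5, 4.5, 150°): beam 1 = 0.5774 ≠ 1.5529 ✗
  (2.5, 2.5, 105°): beam 1 = 4.6587 ≠ 1.5529 ✗
  (3.5, 1.5, 165°): beam 1 = 3.6235 ≠ 1.5529 ✗
  …
  (1.5, 4.5, 75°): r_1=1.5529, r_2=1.0000, r_3=0.5774, r_4=0.5176 — all match ✓
Only this pose fits every beam.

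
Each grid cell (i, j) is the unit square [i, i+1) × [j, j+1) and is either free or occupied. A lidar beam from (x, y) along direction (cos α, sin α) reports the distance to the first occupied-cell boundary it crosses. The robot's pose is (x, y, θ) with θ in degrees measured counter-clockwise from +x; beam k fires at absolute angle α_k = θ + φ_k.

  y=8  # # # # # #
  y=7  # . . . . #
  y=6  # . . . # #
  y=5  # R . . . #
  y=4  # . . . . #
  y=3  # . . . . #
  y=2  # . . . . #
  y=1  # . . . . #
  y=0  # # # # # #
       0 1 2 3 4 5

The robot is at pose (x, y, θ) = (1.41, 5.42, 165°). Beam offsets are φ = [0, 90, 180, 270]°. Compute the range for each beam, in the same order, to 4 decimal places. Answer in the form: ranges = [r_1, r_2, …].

beam 1: φ=0°, α=165°
  direction (-0.9659, 0.2588); cell (1,5); t to first gridline: x 0.4245, y 2.2409 (then +1.0353 / +3.8637)
    (0,5) via x @ 0.4245  # hit
  → r_1 = 0.4245
beam 2: φ=90°, α=255°
  direction (-0.2588, -0.9659); cell (1,5); t to first gridline: x 1.5841, y 0.4348 (then +3.8637 / +1.0353)
    (1,4) via y @ 0.4348
    (1,3) via y @ 1.4701
    (0,3) via x @ 1.5841  # hit
  → r_2 = 1.5841
beam 3: φ=180°, α=345°
  direction (0.9659, -0.2588); cell (1,5); t to first gridline: x 0.6108, y 1.6228 (then +1.0353 / +3.8637)
    (2,5) via x @ 0.6108
    (2,4) via y @ 1.6228
    (3,4) via x @ 1.6461
    (4,4) via x @ 2.6814
    (5,4) via x @ 3.7166  # hit
  → r_3 = 3.7166
beam 4: φ=270°, α=75°
  direction (0.2588, 0.9659); cell (1,5); t to first gridline: x 2.2796, y 0.6005 (then +3.8637 / +1.0353)
    (1,6) via y @ 0.6005
    (1,7) via y @ 1.6357
    (2,7) via x @ 2.2796
    (2,8) via y @ 2.6710  # hit
  → r_4 = 2.6710

ranges = [0.4245, 1.5841, 3.7166, 2.6710]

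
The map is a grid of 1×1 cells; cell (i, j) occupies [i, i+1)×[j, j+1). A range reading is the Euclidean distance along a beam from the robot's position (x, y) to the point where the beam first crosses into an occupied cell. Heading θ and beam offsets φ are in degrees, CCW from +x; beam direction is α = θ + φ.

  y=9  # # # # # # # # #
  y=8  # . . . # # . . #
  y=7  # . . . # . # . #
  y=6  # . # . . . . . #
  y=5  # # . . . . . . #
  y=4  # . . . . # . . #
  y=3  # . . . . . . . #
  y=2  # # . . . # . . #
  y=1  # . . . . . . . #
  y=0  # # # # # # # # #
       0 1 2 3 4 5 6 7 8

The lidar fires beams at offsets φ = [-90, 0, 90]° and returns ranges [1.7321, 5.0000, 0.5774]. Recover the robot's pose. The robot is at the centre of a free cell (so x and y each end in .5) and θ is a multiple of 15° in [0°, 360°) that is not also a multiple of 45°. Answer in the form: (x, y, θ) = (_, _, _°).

(x, y, θ) = (5.5, 5.5, 210°)

Enumerate (i+0.5, j+0.5, θ) over the 47 free cells and 16 admissible headings. For each, cast all 3 beams and compare to the given ranges.
  (3.5, 1.5, 330°): beam 1 = 0.5774 ≠ 1.7321 ✗
  (4.5, 5.5, 75°): beam 1 = 3.6235 ≠ 1.7321 ✗
  (3.5, 3.5, 165°): beam 1 = 3.6235 ≠ 1.7321 ✗
  (2.5, 7.5, 75°): beam 1 = 1.5529 ≠ 1.7321 ✗
  (6.5, 2.5, 300°): beam 1 = 0.5774 ≠ 1.7321 ✗
  …
  (5.5, 5.5, 210°): r_1=1.7321, r_2=5.0000, r_3=0.5774 — all match ✓
Only this pose fits every beam.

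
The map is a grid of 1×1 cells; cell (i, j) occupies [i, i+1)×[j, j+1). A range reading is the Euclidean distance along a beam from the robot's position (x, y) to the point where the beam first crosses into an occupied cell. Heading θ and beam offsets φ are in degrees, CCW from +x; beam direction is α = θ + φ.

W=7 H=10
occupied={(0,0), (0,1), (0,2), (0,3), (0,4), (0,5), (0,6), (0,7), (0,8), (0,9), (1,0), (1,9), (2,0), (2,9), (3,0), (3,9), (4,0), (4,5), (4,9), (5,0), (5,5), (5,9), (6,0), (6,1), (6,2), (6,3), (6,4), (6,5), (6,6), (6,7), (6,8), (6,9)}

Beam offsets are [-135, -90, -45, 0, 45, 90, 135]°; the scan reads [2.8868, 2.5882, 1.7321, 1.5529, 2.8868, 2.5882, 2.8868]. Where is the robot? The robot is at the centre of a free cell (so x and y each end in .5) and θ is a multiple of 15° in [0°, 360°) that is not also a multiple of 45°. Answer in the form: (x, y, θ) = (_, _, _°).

(x, y, θ) = (3.5, 2.5, 285°)

Enumerate (i+0.5, j+0.5, θ) over the 38 free cells and 16 admissible headings. For each, cast all 7 beams and compare to the given ranges.
  (1.5, 2.5, 210°): beam 1 = 6.7293 ≠ 2.8868 ✗
  (3.5, 7.5, 75°): beam 1 = 1.7321 ≠ 2.8868 ✗
  (5.5, 6.5, 255°): beam 2 = 4.6587 ≠ 2.5882 ✗
  (4.5, 8.5, 30°): beam 1 = 7.7646 ≠ 2.8868 ✗
  …
  (3.5, 2.5, 285°): r_1=2.8868, r_2=2.5882, r_3=1.7321, r_4=1.5529, r_5=2.8868, r_6=2.5882, r_7=2.8868 — all match ✓
Unique over the lattice → pose = (3.5, 2.5, 285°).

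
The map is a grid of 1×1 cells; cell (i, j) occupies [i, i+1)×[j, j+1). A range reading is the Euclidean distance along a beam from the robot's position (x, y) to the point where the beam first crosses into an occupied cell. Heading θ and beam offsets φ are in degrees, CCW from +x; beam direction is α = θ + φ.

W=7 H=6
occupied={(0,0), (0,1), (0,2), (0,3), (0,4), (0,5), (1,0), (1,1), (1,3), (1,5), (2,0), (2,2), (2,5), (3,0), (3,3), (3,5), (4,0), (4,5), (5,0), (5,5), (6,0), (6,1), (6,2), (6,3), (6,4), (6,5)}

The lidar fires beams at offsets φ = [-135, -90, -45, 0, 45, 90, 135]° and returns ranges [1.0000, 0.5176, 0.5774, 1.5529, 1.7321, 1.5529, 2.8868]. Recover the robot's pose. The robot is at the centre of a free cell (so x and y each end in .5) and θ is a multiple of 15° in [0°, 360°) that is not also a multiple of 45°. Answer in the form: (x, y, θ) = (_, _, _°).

Enumerate (i+0.5, j+0.5, θ) over the 16 free cells and 16 admissible headings. For each, cast all 7 beams and compare to the given ranges.
  (4.5, 1.5, 75°): beam 1 = 0.5774 ≠ 1.0000 ✗
  (1.5, 2.5, 210°): beam 1 = 0.5176 ≠ 1.0000 ✗
  (2.5, 3.5, 60°): beam 1 = 0.5176 ≠ 1.0000 ✗
  (2.5, 4.5, 330°): beam 1 = 1.5529 ≠ 1.0000 ✗
  …
  (5.5, 3.5, 75°): r_1=1.0000, r_2=0.5176, r_3=0.5774, r_4=1.5529, r_5=1.7321, r_6=1.5529, r_7=2.8868 — all match ✓
Unique over the lattice → pose = (5.5, 3.5, 75°).

(x, y, θ) = (5.5, 3.5, 75°)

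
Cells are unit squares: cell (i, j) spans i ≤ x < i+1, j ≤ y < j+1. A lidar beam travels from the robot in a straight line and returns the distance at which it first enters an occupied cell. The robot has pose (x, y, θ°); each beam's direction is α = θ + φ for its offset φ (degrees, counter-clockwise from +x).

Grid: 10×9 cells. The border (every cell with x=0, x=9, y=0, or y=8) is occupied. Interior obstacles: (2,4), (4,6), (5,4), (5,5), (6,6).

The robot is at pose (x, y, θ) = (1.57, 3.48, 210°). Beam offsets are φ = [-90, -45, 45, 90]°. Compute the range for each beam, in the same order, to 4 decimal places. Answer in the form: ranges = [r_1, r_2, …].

beam 1: φ=-90°, α=120°
  d=(-0.5000,0.8660)  start (1,3)  tX=1.1400 tY=0.6004  stride 1/|dx|=2.0000 1/|dy|=1.1547
    cross y-line → (1,4), t=0.6004
    cross x-line → (0,4), t=1.1400 (wall)
  → r_1 = 1.1400
beam 2: φ=-45°, α=165°
  d=(-0.9659,0.2588)  start (1,3)  tX=0.5901 tY=2.0091  stride 1/|dx|=1.0353 1/|dy|=3.8637
    cross x-line → (0,3), t=0.5901 (wall)
  → r_2 = 0.5901
beam 3: φ=45°, α=255°
  d=(-0.2588,-0.9659)  start (1,3)  tX=2.2023 tY=0.4969  stride 1/|dx|=3.8637 1/|dy|=1.0353
    cross y-line → (1,2), t=0.4969
    cross y-line → (1,1), t=1.5322
    cross x-line → (0,1), t=2.2023 (wall)
  → r_3 = 2.2023
beam 4: φ=90°, α=300°
  d=(0.5000,-0.8660)  start (1,3)  tX=0.8600 tY=0.5543  stride 1/|dx|=2.0000 1/|dy|=1.1547
    cross y-line → (1,2), t=0.5543
    cross x-line → (2,2), t=0.8600
    cross y-line → (2,1), t=1.7090
    cross x-line → (3,1), t=2.8600
    cross y-line → (3,0), t=2.8637 (wall)
  → r_4 = 2.8637

ranges = [1.1400, 0.5901, 2.2023, 2.8637]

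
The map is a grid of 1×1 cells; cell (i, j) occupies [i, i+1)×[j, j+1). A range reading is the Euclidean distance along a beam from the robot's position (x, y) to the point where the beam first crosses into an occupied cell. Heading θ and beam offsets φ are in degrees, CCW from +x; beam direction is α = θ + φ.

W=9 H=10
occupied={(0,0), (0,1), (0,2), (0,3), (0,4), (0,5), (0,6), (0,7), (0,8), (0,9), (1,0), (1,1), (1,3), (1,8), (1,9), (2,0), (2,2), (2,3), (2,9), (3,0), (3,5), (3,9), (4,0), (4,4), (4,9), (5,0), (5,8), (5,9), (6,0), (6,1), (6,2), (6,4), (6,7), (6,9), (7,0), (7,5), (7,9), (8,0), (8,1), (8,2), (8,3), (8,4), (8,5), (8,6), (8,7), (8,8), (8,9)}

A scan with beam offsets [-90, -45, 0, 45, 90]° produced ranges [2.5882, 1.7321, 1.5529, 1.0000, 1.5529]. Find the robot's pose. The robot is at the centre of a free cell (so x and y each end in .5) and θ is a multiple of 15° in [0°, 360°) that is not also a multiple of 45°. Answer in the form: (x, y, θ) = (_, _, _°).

(x, y, θ) = (2.5, 7.5, 105°)

Candidates: 43 free-cell centres × 16 headings = 688 poses. Raycast each; keep the one whose scan matches to 4 dp.
  (7.5, 4.5, 285°): beam 1 = 0.5176 ≠ 2.5882 ✗
  (3.5, 8.5, 330°): beam 1 = 5.0000 ≠ 2.5882 ✗
  (2.5, 4.5, 330°): beam 1 = 0.5774 ≠ 2.5882 ✗
  …
  (2.5, 7.5, 105°): r_1=2.5882, r_2=1.7321, r_3=1.5529, r_4=1.0000, r_5=1.5529 — all match ✓
Unique over the lattice → pose = (2.5, 7.5, 105°).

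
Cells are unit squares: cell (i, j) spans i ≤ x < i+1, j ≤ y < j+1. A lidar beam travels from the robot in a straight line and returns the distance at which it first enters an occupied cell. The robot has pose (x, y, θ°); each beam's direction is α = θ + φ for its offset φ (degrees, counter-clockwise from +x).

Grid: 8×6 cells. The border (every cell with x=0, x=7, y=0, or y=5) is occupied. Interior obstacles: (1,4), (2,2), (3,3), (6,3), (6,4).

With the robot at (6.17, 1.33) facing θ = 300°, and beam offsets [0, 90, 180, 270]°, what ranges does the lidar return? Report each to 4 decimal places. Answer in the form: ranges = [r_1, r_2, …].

beam 1: φ=0°, α=300°
  cosα=0.5000 sinα=-0.8660 | (6,1) | tMaxX 1.6600 tMaxY 0.3811 | tΔX 2.0000 tΔY 1.1547
    t=0.3811 [y] (6,0) — stop
  → r_1 = 0.3811
beam 2: φ=90°, α=30°
  cosα=0.8660 sinα=0.5000 | (6,1) | tMaxX 0.9584 tMaxY 1.3400 | tΔX 1.1547 tΔY 2.0000
    t=0.9584 [x] (7,1) — stop
  → r_2 = 0.9584
beam 3: φ=180°, α=120°
  cosα=-0.5000 sinα=0.8660 | (6,1) | tMaxX 0.3400 tMaxY 0.7736 | tΔX 2.0000 tΔY 1.1547
    t=0.3400 [x] (5,1)
    t=0.7736 [y] (5,2)
    t=1.9283 [y] (5,3)
    t=2.3400 [x] (4,3)
    t=3.0831 [y] (4,4)
    t=4.2378 [y] (4,5) — stop
  → r_3 = 4.2378
beam 4: φ=270°, α=210°
  cosα=-0.8660 sinα=-0.5000 | (6,1) | tMaxX 0.1963 tMaxY 0.6600 | tΔX 1.1547 tΔY 2.0000
    t=0.1963 [x] (5,1)
    t=0.6600 [y] (5,0) — stop
  → r_4 = 0.6600

ranges = [0.3811, 0.9584, 4.2378, 0.6600]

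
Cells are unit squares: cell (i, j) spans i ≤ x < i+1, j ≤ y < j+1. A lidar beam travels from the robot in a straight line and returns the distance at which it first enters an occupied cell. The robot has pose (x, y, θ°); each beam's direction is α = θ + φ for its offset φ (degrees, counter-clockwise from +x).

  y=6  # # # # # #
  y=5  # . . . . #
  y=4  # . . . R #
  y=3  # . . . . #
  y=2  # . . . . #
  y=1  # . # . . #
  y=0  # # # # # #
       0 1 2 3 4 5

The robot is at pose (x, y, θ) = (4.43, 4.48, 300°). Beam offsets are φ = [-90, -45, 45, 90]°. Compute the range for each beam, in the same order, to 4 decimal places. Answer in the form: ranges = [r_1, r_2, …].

beam 1: φ=-90°, α=210°
  cosα=-0.8660 sinα=-0.5000 | (4,4) | tMaxX 0.4965 tMaxY 0.9600 | tΔX 1.1547 tΔY 2.0000
    t=0.4965 [x] (3,4)
    t=0.9600 [y] (3,3)
    t=1.6512 [x] (2,3)
    t=2.8059 [x] (1,3)
    t=2.9600 [y] (1,2)
    t=3.9606 [x] (0,2) — stop
  → r_1 = 3.9606
beam 2: φ=-45°, α=255°
  cosα=-0.2588 sinα=-0.9659 | (4,4) | tMaxX 1.6614 tMaxY 0.4969 | tΔX 3.8637 tΔY 1.0353
    t=0.4969 [y] (4,3)
    t=1.5322 [y] (4,2)
    t=1.6614 [x] (3,2)
    t=2.5675 [y] (3,1)
    t=3.6028 [y] (3,0) — stop
  → r_2 = 3.6028
beam 3: φ=45°, α=345°
  cosα=0.9659 sinα=-0.2588 | (4,4) | tMaxX 0.5901 tMaxY 1.8546 | tΔX 1.0353 tΔY 3.8637
    t=0.5901 [x] (5,4) — stop
  → r_3 = 0.5901
beam 4: φ=90°, α=30°
  cosα=0.8660 sinα=0.5000 | (4,4) | tMaxX 0.6582 tMaxY 1.0400 | tΔX 1.1547 tΔY 2.0000
    t=0.6582 [x] (5,4) — stop
  → r_4 = 0.6582

ranges = [3.9606, 3.6028, 0.5901, 0.6582]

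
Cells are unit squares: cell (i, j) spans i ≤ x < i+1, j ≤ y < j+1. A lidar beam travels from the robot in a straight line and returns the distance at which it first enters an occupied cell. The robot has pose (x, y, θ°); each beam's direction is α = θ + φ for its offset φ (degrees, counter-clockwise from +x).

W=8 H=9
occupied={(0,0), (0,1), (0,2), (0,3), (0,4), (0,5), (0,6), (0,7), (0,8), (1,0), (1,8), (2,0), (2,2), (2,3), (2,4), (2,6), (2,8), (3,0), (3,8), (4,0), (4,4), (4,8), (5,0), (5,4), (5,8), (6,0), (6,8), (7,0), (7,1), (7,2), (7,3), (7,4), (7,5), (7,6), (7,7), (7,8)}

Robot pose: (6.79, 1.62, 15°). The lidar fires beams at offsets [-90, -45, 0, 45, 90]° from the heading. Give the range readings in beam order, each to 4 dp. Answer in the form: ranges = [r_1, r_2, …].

ranges = [0.6419, 0.2425, 0.2174, 0.4200, 3.0523]

beam 1: φ=-90°, α=285°
  direction (0.2588, -0.9659); cell (6,1); t to first gridline: x 0.8114, y 0.6419 (then +3.8637 / +1.0353)
    (6,0) via y @ 0.6419  # hit
  → r_1 = 0.6419
beam 2: φ=-45°, α=330°
  direction (0.8660, -0.5000); cell (6,1); t to first gridline: x 0.2425, y 1.2400 (then +1.1547 / +2.0000)
    (7,1) via x @ 0.2425  # hit
  → r_2 = 0.2425
beam 3: φ=0°, α=15°
  direction (0.9659, 0.2588); cell (6,1); t to first gridline: x 0.2174, y 1.4682 (then +1.0353 / +3.8637)
    (7,1) via x @ 0.2174  # hit
  → r_3 = 0.2174
beam 4: φ=45°, α=60°
  direction (0.5000, 0.8660); cell (6,1); t to first gridline: x 0.4200, y 0.4388 (then +2.0000 / +1.1547)
    (7,1) via x @ 0.4200  # hit
  → r_4 = 0.4200
beam 5: φ=90°, α=105°
  direction (-0.2588, 0.9659); cell (6,1); t to first gridline: x 3.0523, y 0.3934 (then +3.8637 / +1.0353)
    (6,2) via y @ 0.3934
    (6,3) via y @ 1.4287
    (6,4) via y @ 2.4640
    (5,4) via x @ 3.0523  # hit
  → r_5 = 3.0523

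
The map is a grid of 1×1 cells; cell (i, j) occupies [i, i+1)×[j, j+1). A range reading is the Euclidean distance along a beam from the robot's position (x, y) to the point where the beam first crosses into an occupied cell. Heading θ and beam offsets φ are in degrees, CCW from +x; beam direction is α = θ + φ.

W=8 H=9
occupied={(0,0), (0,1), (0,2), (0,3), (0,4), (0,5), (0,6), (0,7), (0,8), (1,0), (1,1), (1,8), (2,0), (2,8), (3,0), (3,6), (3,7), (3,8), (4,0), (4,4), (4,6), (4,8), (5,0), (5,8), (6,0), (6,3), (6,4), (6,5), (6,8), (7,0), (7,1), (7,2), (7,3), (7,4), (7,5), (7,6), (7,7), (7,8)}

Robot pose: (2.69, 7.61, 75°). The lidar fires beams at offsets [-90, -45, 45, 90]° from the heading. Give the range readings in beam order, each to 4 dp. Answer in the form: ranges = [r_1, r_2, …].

beam 1: φ=-90°, α=345°
  cosα=0.9659 sinα=-0.2588 | (2,7) | tMaxX 0.3209 tMaxY 2.3569 | tΔX 1.0353 tΔY 3.8637
    t=0.3209 [x] (3,7) — stop
  → r_1 = 0.3209
beam 2: φ=-45°, α=30°
  cosα=0.8660 sinα=0.5000 | (2,7) | tMaxX 0.3580 tMaxY 0.7800 | tΔX 1.1547 tΔY 2.0000
    t=0.3580 [x] (3,7) — stop
  → r_2 = 0.3580
beam 3: φ=45°, α=120°
  cosα=-0.5000 sinα=0.8660 | (2,7) | tMaxX 1.3800 tMaxY 0.4503 | tΔX 2.0000 tΔY 1.1547
    t=0.4503 [y] (2,8) — stop
  → r_3 = 0.4503
beam 4: φ=90°, α=165°
  cosα=-0.9659 sinα=0.2588 | (2,7) | tMaxX 0.7143 tMaxY 1.5068 | tΔX 1.0353 tΔY 3.8637
    t=0.7143 [x] (1,7)
    t=1.5068 [y] (1,8) — stop
  → r_4 = 1.5068

ranges = [0.3209, 0.3580, 0.4503, 1.5068]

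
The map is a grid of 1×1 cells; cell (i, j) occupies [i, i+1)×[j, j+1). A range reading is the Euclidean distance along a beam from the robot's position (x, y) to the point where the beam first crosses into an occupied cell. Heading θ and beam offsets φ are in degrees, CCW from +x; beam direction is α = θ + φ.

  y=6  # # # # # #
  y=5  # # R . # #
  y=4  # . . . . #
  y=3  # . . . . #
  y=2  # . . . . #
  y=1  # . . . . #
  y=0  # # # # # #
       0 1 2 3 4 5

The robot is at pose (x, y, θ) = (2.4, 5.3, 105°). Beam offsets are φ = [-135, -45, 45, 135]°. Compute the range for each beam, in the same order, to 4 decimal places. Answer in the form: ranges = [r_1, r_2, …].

ranges = [3.0022, 0.8083, 0.4619, 2.8000]

beam 1: φ=-135°, α=330°
  d=(0.8660,-0.5000)  start (2,5)  tX=0.6928 tY=0.6000  stride 1/|dx|=1.1547 1/|dy|=2.0000
    cross y-line → (2,4), t=0.6000
    cross x-line → (3,4), t=0.6928
    cross x-line → (4,4), t=1.8475
    cross y-line → (4,3), t=2.6000
    cross x-line → (5,3), t=3.0022 (wall)
  → r_1 = 3.0022
beam 2: φ=-45°, α=60°
  d=(0.5000,0.8660)  start (2,5)  tX=1.2000 tY=0.8083  stride 1/|dx|=2.0000 1/|dy|=1.1547
    cross y-line → (2,6), t=0.8083 (wall)
  → r_2 = 0.8083
beam 3: φ=45°, α=150°
  d=(-0.8660,0.5000)  start (2,5)  tX=0.4619 tY=1.4000  stride 1/|dx|=1.1547 1/|dy|=2.0000
    cross x-line → (1,5), t=0.4619 (wall)
  → r_3 = 0.4619
beam 4: φ=135°, α=240°
  d=(-0.5000,-0.8660)  start (2,5)  tX=0.8000 tY=0.3464  stride 1/|dx|=2.0000 1/|dy|=1.1547
    cross y-line → (2,4), t=0.3464
    cross x-line → (1,4), t=0.8000
    cross y-line → (1,3), t=1.5011
    cross y-line → (1,2), t=2.6558
    cross x-line → (0,2), t=2.8000 (wall)
  → r_4 = 2.8000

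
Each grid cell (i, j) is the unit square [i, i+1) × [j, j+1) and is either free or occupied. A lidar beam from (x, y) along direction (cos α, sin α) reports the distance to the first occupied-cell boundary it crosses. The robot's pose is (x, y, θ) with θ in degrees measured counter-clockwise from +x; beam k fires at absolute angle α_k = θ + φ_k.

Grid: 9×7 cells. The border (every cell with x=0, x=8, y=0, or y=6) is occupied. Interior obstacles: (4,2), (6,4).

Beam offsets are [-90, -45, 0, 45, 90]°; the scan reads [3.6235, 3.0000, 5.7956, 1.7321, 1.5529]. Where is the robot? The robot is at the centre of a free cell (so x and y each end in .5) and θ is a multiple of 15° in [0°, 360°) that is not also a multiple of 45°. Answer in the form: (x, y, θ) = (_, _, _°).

Enumerate (i+0.5, j+0.5, θ) over the 33 free cells and 16 admissible headings. For each, cast all 5 beams and compare to the given ranges.
  (1.5, 2.5, 255°): beam 1 = 0.5176 ≠ 3.6235 ✗
  (3.5, 4.5, 150°): beam 1 = 1.7321 ≠ 3.6235 ✗
  (1.5, 4.5, 60°): beam 1 = 3.0000 ≠ 3.6235 ✗
  (7.5, 1.5, 240°): beam 1 = 2.8868 ≠ 3.6235 ✗
  (1.5, 4.5, 195°): beam 1 = 1.5529 ≠ 3.6235 ✗
  …
  (1.5, 4.5, 15°): r_1=3.6235, r_2=3.0000, r_3=5.7956, r_4=1.7321, r_5=1.5529 — all match ✓
Unique over the lattice → pose = (1.5, 4.5, 15°).

(x, y, θ) = (1.5, 4.5, 15°)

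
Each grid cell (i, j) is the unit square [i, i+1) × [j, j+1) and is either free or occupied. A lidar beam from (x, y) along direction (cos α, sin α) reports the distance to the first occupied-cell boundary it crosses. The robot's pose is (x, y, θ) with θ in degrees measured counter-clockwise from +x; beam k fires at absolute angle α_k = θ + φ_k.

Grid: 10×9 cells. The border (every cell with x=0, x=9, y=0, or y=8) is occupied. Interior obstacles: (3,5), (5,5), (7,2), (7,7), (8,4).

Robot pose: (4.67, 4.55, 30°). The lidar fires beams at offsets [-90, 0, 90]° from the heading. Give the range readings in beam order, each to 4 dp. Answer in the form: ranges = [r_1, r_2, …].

beam 1: φ=-90°, α=300°
  d=(0.5000,-0.8660)  start (4,4)  tX=0.6600 tY=0.6351  stride 1/|dx|=2.0000 1/|dy|=1.1547
    cross y-line → (4,3), t=0.6351
    cross x-line → (5,3), t=0.6600
    cross y-line → (5,2), t=1.7898
    cross x-line → (6,2), t=2.6600
    cross y-line → (6,1), t=2.9445
    cross y-line → (6,0), t=4.0992 (wall)
  → r_1 = 4.0992
beam 2: φ=0°, α=30°
  d=(0.8660,0.5000)  start (4,4)  tX=0.3811 tY=0.9000  stride 1/|dx|=1.1547 1/|dy|=2.0000
    cross x-line → (5,4), t=0.3811
    cross y-line → (5,5), t=0.9000 (wall)
  → r_2 = 0.9000
beam 3: φ=90°, α=120°
  d=(-0.5000,0.8660)  start (4,4)  tX=1.3400 tY=0.5196  stride 1/|dx|=2.0000 1/|dy|=1.1547
    cross y-line → (4,5), t=0.5196
    cross x-line → (3,5), t=1.3400 (wall)
  → r_3 = 1.3400

ranges = [4.0992, 0.9000, 1.3400]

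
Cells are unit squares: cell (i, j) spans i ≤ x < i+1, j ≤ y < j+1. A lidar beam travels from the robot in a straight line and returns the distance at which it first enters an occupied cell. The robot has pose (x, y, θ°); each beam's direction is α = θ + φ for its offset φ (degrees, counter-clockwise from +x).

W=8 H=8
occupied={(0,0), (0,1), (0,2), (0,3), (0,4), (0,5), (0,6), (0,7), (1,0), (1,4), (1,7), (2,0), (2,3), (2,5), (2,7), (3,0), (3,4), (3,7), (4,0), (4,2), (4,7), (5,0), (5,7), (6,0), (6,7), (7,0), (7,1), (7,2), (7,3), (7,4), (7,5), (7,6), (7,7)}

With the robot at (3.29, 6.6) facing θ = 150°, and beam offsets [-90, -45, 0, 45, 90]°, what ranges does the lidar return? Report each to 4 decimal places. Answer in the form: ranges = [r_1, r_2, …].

ranges = [0.4619, 0.4141, 0.8000, 2.3708, 0.6928]

beam 1: φ=-90°, α=60°
  cosα=0.5000 sinα=0.8660 | (3,6) | tMaxX 1.4200 tMaxY 0.4619 | tΔX 2.0000 tΔY 1.1547
    t=0.4619 [y] (3,7) — stop
  → r_1 = 0.4619
beam 2: φ=-45°, α=105°
  cosα=-0.2588 sinα=0.9659 | (3,6) | tMaxX 1.1205 tMaxY 0.4141 | tΔX 3.8637 tΔY 1.0353
    t=0.4141 [y] (3,7) — stop
  → r_2 = 0.4141
beam 3: φ=0°, α=150°
  cosα=-0.8660 sinα=0.5000 | (3,6) | tMaxX 0.3349 tMaxY 0.8000 | tΔX 1.1547 tΔY 2.0000
    t=0.3349 [x] (2,6)
    t=0.8000 [y] (2,7) — stop
  → r_3 = 0.8000
beam 4: φ=45°, α=195°
  cosα=-0.9659 sinα=-0.2588 | (3,6) | tMaxX 0.3002 tMaxY 2.3182 | tΔX 1.0353 tΔY 3.8637
    t=0.3002 [x] (2,6)
    t=1.3355 [x] (1,6)
    t=2.3182 [y] (1,5)
    t=2.3708 [x] (0,5) — stop
  → r_4 = 2.3708
beam 5: φ=90°, α=240°
  cosα=-0.5000 sinα=-0.8660 | (3,6) | tMaxX 0.5800 tMaxY 0.6928 | tΔX 2.0000 tΔY 1.1547
    t=0.5800 [x] (2,6)
    t=0.6928 [y] (2,5) — stop
  → r_5 = 0.6928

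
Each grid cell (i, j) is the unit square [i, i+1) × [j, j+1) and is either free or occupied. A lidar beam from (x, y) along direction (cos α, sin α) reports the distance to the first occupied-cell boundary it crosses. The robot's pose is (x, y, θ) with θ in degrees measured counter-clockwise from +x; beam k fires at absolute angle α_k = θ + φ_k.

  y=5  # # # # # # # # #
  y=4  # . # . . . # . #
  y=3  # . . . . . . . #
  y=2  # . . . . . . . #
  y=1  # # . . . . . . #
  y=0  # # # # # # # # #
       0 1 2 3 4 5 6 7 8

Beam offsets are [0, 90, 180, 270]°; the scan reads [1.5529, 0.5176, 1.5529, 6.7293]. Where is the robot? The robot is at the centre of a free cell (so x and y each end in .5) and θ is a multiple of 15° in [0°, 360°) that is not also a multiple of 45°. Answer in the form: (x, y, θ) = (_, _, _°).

Enumerate (i+0.5, j+0.5, θ) over the 25 free cells and 16 admissible headings. For each, cast all 4 beams and compare to the given ranges.
  (2.5, 1.5, 240°): beam 1 = 0.5774 ≠ 1.5529 ✗
  (4.5, 3.5, 300°): beam 1 = 2.8868 ≠ 1.5529 ✗
  (1.5, 4.5, 165°): beam 1 = 0.5176 ≠ 1.5529 ✗
  …
  (1.5, 3.5, 75°): r_1=1.5529, r_2=0.5176, r_3=1.5529, r_4=6.7293 — all match ✓
Only this pose fits every beam.

(x, y, θ) = (1.5, 3.5, 75°)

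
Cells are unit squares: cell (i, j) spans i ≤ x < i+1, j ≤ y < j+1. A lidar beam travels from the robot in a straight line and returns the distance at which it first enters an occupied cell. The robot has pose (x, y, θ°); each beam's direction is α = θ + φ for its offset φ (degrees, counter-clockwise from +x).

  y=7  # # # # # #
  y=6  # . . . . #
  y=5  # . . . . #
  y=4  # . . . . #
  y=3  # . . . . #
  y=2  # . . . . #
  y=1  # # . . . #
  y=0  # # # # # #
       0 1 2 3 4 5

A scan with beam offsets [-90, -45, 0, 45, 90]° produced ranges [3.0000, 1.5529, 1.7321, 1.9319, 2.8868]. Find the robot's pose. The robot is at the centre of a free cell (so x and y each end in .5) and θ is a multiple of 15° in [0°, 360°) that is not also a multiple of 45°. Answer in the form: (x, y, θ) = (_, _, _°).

(x, y, θ) = (2.5, 3.5, 210°)

Enumerate (i+0.5, j+0.5, θ) over the 23 free cells and 16 admissible headings. For each, cast all 5 beams and compare to the given ranges.
  (4.5, 3.5, 150°): beam 1 = 1.0000 ≠ 3.0000 ✗
  (1.5, 2.5, 75°): beam 1 = 3.6235 ≠ 3.0000 ✗
  (3.5, 6.5, 210°): beam 1 = 0.5774 ≠ 3.0000 ✗
  (3.5, 3.5, 120°): beam 1 = 1.7321 ≠ 3.0000 ✗
  (4.5, 3.5, 240°): beam 1 = 4.0415 ≠ 3.0000 ✗
  …
  (2.5, 3.5, 210°): r_1=3.0000, r_2=1.5529, r_3=1.7321, r_4=1.9319, r_5=2.8868 — all match ✓
Unique over the lattice → pose = (2.5, 3.5, 210°).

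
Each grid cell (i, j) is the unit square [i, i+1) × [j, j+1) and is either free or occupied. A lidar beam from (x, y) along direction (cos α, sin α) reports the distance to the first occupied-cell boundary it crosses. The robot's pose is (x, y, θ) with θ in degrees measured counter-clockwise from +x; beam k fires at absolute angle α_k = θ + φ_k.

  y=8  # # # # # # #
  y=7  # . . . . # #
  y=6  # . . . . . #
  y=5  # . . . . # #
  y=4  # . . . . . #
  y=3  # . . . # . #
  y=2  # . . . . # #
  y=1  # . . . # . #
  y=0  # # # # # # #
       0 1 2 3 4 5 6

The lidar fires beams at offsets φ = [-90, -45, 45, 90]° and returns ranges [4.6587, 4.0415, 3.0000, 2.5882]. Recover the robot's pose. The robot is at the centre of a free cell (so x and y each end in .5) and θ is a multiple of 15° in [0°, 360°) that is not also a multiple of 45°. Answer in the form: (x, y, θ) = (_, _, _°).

Candidates: 30 free-cell centres × 16 headings = 480 poses. Raycast each; keep the one whose scan matches to 4 dp.
  (3.5, 7.5, 195°): beam 1 = 0.5176 ≠ 4.6587 ✗
  (1.5, 2.5, 285°): beam 1 = 0.5176 ≠ 4.6587 ✗
  (5.5, 6.5, 240°): beam 1 = 3.0000 ≠ 4.6587 ✗
  (4.5, 4.5, 240°): beam 1 = 4.0415 ≠ 4.6587 ✗
  (4.5, 6.5, 165°): beam 1 = 1.5529 ≠ 4.6587 ✗
  …
  (2.5, 5.5, 345°): r_1=4.6587, r_2=4.0415, r_3=3.0000, r_4=2.5882 — all match ✓
Unique over the lattice → pose = (2.5, 5.5, 345°).

(x, y, θ) = (2.5, 5.5, 345°)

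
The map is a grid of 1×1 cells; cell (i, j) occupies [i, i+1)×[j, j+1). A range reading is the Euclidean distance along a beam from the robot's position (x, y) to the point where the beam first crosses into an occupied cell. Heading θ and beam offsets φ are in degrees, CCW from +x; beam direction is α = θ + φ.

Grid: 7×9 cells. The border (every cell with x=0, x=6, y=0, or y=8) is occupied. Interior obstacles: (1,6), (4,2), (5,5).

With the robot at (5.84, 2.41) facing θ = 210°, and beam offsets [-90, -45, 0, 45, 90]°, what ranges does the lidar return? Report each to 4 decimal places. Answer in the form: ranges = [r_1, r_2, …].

beam 1: φ=-90°, α=120°
  d=(-0.5000,0.8660)  start (5,2)  tX=1.6800 tY=0.6813  stride 1/|dx|=2.0000 1/|dy|=1.1547
    cross y-line → (5,3), t=0.6813
    cross x-line → (4,3), t=1.6800
    cross y-line → (4,4), t=1.8360
    cross y-line → (4,5), t=2.9907
    cross x-line → (3,5), t=3.6800
    cross y-line → (3,6), t=4.1454
    cross y-line → (3,7), t=5.3001
    cross x-line → (2,7), t=5.6800
    cross y-line → (2,8), t=6.4548 (wall)
  → r_1 = 6.4548
beam 2: φ=-45°, α=165°
  d=(-0.9659,0.2588)  start (5,2)  tX=0.8696 tY=2.2796  stride 1/|dx|=1.0353 1/|dy|=3.8637
    cross x-line → (4,2), t=0.8696 (wall)
  → r_2 = 0.8696
beam 3: φ=0°, α=210°
  d=(-0.8660,-0.5000)  start (5,2)  tX=0.9699 tY=0.8200  stride 1/|dx|=1.1547 1/|dy|=2.0000
    cross y-line → (5,1), t=0.8200
    cross x-line → (4,1), t=0.9699
    cross x-line → (3,1), t=2.1246
    cross y-line → (3,0), t=2.8200 (wall)
  → r_3 = 2.8200
beam 4: φ=45°, α=255°
  d=(-0.2588,-0.9659)  start (5,2)  tX=3.2455 tY=0.4245  stride 1/|dx|=3.8637 1/|dy|=1.0353
    cross y-line → (5,1), t=0.4245
    cross y-line → (5,0), t=1.4597 (wall)
  → r_4 = 1.4597
beam 5: φ=90°, α=300°
  d=(0.5000,-0.8660)  start (5,2)  tX=0.3200 tY=0.4734  stride 1/|dx|=2.0000 1/|dy|=1.1547
    cross x-line → (6,2), t=0.3200 (wall)
  → r_5 = 0.3200

ranges = [6.4548, 0.8696, 2.8200, 1.4597, 0.3200]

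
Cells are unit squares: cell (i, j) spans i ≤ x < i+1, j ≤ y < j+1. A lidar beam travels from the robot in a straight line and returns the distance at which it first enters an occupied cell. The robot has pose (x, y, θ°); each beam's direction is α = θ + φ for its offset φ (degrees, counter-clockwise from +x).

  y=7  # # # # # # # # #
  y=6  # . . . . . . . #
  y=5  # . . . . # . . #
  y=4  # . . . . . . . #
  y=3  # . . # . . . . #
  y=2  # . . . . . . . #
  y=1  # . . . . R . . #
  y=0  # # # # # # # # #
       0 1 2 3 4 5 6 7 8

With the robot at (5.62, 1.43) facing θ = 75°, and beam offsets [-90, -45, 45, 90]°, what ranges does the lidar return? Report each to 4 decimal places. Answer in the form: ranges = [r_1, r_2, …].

beam 1: φ=-90°, α=345°
  d=(0.9659,-0.2588)  start (5,1)  tX=0.3934 tY=1.6614  stride 1/|dx|=1.0353 1/|dy|=3.8637
    cross x-line → (6,1), t=0.3934
    cross x-line → (7,1), t=1.4287
    cross y-line → (7,0), t=1.6614 (wall)
  → r_1 = 1.6614
beam 2: φ=-45°, α=30°
  d=(0.8660,0.5000)  start (5,1)  tX=0.4388 tY=1.1400  stride 1/|dx|=1.1547 1/|dy|=2.0000
    cross x-line → (6,1), t=0.4388
    cross y-line → (6,2), t=1.1400
    cross x-line → (7,2), t=1.5935
    cross x-line → (8,2), t=2.7482 (wall)
  → r_2 = 2.7482
beam 3: φ=45°, α=120°
  d=(-0.5000,0.8660)  start (5,1)  tX=1.2400 tY=0.6582  stride 1/|dx|=2.0000 1/|dy|=1.1547
    cross y-line → (5,2), t=0.6582
    cross x-line → (4,2), t=1.2400
    cross y-line → (4,3), t=1.8129
    cross y-line → (4,4), t=2.9676
    cross x-line → (3,4), t=3.2400
    cross y-line → (3,5), t=4.1223
    cross x-line → (2,5), t=5.2400
    cross y-line → (2,6), t=5.2770
    cross y-line → (2,7), t=6.4317 (wall)
  → r_3 = 6.4317
beam 4: φ=90°, α=165°
  d=(-0.9659,0.2588)  start (5,1)  tX=0.6419 tY=2.2023  stride 1/|dx|=1.0353 1/|dy|=3.8637
    cross x-line → (4,1), t=0.6419
    cross x-line → (3,1), t=1.6771
    cross y-line → (3,2), t=2.2023
    cross x-line → (2,2), t=2.7124
    cross x-line → (1,2), t=3.7477
    cross x-line → (0,2), t=4.7830 (wall)
  → r_4 = 4.7830

ranges = [1.6614, 2.7482, 6.4317, 4.7830]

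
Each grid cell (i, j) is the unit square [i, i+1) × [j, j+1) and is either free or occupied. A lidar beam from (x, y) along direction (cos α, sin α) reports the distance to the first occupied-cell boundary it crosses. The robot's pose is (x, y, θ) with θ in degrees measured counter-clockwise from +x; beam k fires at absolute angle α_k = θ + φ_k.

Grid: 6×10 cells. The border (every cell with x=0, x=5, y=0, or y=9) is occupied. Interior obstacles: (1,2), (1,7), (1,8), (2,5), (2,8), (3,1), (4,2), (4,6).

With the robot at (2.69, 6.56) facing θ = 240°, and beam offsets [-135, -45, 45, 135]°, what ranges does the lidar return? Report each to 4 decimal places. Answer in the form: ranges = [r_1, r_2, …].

ranges = [1.4908, 1.7496, 0.5798, 1.3562]

beam 1: φ=-135°, α=105°
  dir = (cos 105°, sin 105°) = (-0.2588, 0.9659); from cell (2,6)
  next x-line at t=2.6660, next y-line at t=0.4555; Δt_x=3.8637, Δt_y=1.0353
    y: enter (2,7) at t=0.4555
    y: enter (2,8) at t=1.4908 ← occupied
  → r_1 = 1.4908
beam 2: φ=-45°, α=195°
  dir = (cos 195°, sin 195°) = (-0.9659, -0.2588); from cell (2,6)
  next x-line at t=0.7143, next y-line at t=2.1637; Δt_x=1.0353, Δt_y=3.8637
    x: enter (1,6) at t=0.7143
    x: enter (0,6) at t=1.7496 ← occupied
  → r_2 = 1.7496
beam 3: φ=45°, α=285°
  dir = (cos 285°, sin 285°) = (0.2588, -0.9659); from cell (2,6)
  next x-line at t=1.1977, next y-line at t=0.5798; Δt_x=3.8637, Δt_y=1.0353
    y: enter (2,5) at t=0.5798 ← occupied
  → r_3 = 0.5798
beam 4: φ=135°, α=15°
  dir = (cos 15°, sin 15°) = (0.9659, 0.2588); from cell (2,6)
  next x-line at t=0.3209, next y-line at t=1.7000; Δt_x=1.0353, Δt_y=3.8637
    x: enter (3,6) at t=0.3209
    x: enter (4,6) at t=1.3562 ← occupied
  → r_4 = 1.3562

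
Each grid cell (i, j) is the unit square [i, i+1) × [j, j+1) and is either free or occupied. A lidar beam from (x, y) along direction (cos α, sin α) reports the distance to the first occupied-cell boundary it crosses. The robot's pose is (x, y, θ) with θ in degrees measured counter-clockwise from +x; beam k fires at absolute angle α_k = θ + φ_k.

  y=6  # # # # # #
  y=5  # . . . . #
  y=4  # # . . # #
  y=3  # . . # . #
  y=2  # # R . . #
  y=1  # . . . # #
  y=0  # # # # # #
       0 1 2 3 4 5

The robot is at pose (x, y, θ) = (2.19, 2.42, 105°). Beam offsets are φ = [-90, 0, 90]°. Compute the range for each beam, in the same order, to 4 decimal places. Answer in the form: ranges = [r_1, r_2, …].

beam 1: φ=-90°, α=15°
  d=(0.9659,0.2588)  start (2,2)  tX=0.8386 tY=2.2409  stride 1/|dx|=1.0353 1/|dy|=3.8637
    cross x-line → (3,2), t=0.8386
    cross x-line → (4,2), t=1.8738
    cross y-line → (4,3), t=2.2409
    cross x-line → (5,3), t=2.9091 (wall)
  → r_1 = 2.9091
beam 2: φ=0°, α=105°
  d=(-0.2588,0.9659)  start (2,2)  tX=0.7341 tY=0.6005  stride 1/|dx|=3.8637 1/|dy|=1.0353
    cross y-line → (2,3), t=0.6005
    cross x-line → (1,3), t=0.7341
    cross y-line → (1,4), t=1.6357 (wall)
  → r_2 = 1.6357
beam 3: φ=90°, α=195°
  d=(-0.9659,-0.2588)  start (2,2)  tX=0.1967 tY=1.6228  stride 1/|dx|=1.0353 1/|dy|=3.8637
    cross x-line → (1,2), t=0.1967 (wall)
  → r_3 = 0.1967

ranges = [2.9091, 1.6357, 0.1967]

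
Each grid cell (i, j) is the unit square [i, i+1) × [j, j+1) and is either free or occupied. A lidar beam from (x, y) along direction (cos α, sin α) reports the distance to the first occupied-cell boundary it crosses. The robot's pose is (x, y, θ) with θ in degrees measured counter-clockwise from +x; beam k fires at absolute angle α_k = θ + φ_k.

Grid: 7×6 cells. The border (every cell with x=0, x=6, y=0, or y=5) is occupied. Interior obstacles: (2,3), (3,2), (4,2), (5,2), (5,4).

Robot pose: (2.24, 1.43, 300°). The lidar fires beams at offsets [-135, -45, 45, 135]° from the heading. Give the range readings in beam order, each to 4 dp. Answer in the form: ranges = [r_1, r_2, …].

ranges = [1.2837, 0.4452, 1.6614, 1.6254]

beam 1: φ=-135°, α=165°
  cosα=-0.9659 sinα=0.2588 | (2,1) | tMaxX 0.2485 tMaxY 2.2023 | tΔX 1.0353 tΔY 3.8637
    t=0.2485 [x] (1,1)
    t=1.2837 [x] (0,1) — stop
  → r_1 = 1.2837
beam 2: φ=-45°, α=255°
  cosα=-0.2588 sinα=-0.9659 | (2,1) | tMaxX 0.9273 tMaxY 0.4452 | tΔX 3.8637 tΔY 1.0353
    t=0.4452 [y] (2,0) — stop
  → r_2 = 0.4452
beam 3: φ=45°, α=345°
  cosα=0.9659 sinα=-0.2588 | (2,1) | tMaxX 0.7868 tMaxY 1.6614 | tΔX 1.0353 tΔY 3.8637
    t=0.7868 [x] (3,1)
    t=1.6614 [y] (3,0) — stop
  → r_3 = 1.6614
beam 4: φ=135°, α=75°
  cosα=0.2588 sinα=0.9659 | (2,1) | tMaxX 2.9364 tMaxY 0.5901 | tΔX 3.8637 tΔY 1.0353
    t=0.5901 [y] (2,2)
    t=1.6254 [y] (2,3) — stop
  → r_4 = 1.6254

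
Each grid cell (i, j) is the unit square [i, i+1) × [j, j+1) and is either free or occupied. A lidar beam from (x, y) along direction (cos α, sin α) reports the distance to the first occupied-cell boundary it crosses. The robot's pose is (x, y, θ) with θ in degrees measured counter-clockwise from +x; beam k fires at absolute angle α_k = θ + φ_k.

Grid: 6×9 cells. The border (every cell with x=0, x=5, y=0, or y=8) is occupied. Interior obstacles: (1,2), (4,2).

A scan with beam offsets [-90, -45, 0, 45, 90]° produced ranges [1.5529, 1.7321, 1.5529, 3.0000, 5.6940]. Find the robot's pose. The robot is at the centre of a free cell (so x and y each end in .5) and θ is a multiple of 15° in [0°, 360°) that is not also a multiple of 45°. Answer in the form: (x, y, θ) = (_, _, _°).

The pose lattice has 26·16 = 416 candidates. Test each by forward raycasting.
  (4.5, 6.5, 195°): beam 2 = 3.0000 ≠ 1.7321 ✗
  (4.5, 3.5, 75°): beam 1 = 0.5176 ≠ 1.5529 ✗
  (3.5, 1.5, 15°): beam 1 = 0.5176 ≠ 1.5529 ✗
  (4.5, 4.5, 300°): beam 1 = 3.0000 ≠ 1.5529 ✗
  (3.5, 5.5, 285°): beam 1 = 2.5882 ≠ 1.5529 ✗
  …
  (2.5, 6.5, 195°): r_1=1.5529, r_2=1.7321, r_3=1.5529, r_4=3.0000, r_5=5.6940 — all match ✓
Unique over the lattice → pose = (2.5, 6.5, 195°).

(x, y, θ) = (2.5, 6.5, 195°)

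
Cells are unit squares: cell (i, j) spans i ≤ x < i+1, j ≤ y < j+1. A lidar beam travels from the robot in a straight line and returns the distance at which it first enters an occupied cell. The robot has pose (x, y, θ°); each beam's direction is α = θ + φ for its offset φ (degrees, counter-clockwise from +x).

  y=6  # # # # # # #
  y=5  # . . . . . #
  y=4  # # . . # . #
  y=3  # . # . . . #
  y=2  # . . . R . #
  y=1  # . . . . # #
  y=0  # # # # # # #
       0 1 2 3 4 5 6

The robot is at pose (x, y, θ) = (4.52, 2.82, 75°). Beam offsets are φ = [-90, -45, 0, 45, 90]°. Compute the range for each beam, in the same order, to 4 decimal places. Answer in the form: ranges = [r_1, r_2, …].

ranges = [1.5322, 1.7090, 1.2216, 3.6719, 1.5736]

beam 1: φ=-90°, α=345°
  direction (0.9659, -0.2588); cell (4,2); t to first gridline: x 0.4969, y 3.1682 (then +1.0353 / +3.8637)
    (5,2) via x @ 0.4969
    (6,2) via x @ 1.5322  # hit
  → r_1 = 1.5322
beam 2: φ=-45°, α=30°
  direction (0.8660, 0.5000); cell (4,2); t to first gridline: x 0.5543, y 0.3600 (then +1.1547 / +2.0000)
    (4,3) via y @ 0.3600
    (5,3) via x @ 0.5543
    (6,3) via x @ 1.7090  # hit
  → r_2 = 1.7090
beam 3: φ=0°, α=75°
  direction (0.2588, 0.9659); cell (4,2); t to first gridline: x 1.8546, y 0.1863 (then +3.8637 / +1.0353)
    (4,3) via y @ 0.1863
    (4,4) via y @ 1.2216  # hit
  → r_3 = 1.2216
beam 4: φ=45°, α=120°
  direction (-0.5000, 0.8660); cell (4,2); t to first gridline: x 1.0400, y 0.2078 (then +2.0000 / +1.1547)
    (4,3) via y @ 0.2078
    (3,3) via x @ 1.0400
    (3,4) via y @ 1.3625
    (3,5) via y @ 2.5172
    (2,5) via x @ 3.0400
    (2,6) via y @ 3.6719  # hit
  → r_4 = 3.6719
beam 5: φ=90°, α=165°
  direction (-0.9659, 0.2588); cell (4,2); t to first gridline: x 0.5383, y 0.6955 (then +1.0353 / +3.8637)
    (3,2) via x @ 0.5383
    (3,3) via y @ 0.6955
    (2,3) via x @ 1.5736  # hit
  → r_5 = 1.5736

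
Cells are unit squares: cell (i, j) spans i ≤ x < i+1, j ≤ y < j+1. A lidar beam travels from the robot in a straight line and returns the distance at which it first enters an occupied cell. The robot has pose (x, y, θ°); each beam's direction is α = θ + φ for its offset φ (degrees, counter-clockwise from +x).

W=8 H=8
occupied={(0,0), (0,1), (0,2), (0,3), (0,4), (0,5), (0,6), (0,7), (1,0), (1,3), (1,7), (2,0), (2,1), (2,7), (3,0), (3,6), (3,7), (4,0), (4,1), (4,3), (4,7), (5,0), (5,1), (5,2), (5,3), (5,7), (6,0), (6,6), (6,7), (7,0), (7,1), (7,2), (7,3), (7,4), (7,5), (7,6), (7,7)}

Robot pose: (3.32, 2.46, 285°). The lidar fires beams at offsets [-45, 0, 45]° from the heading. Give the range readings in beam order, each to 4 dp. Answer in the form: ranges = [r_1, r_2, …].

beam 1: φ=-45°, α=240°
  cosα=-0.5000 sinα=-0.8660 | (3,2) | tMaxX 0.6400 tMaxY 0.5312 | tΔX 2.0000 tΔY 1.1547
    t=0.5312 [y] (3,1)
    t=0.6400 [x] (2,1) — stop
  → r_1 = 0.6400
beam 2: φ=0°, α=285°
  cosα=0.2588 sinα=-0.9659 | (3,2) | tMaxX 2.6273 tMaxY 0.4762 | tΔX 3.8637 tΔY 1.0353
    t=0.4762 [y] (3,1)
    t=1.5115 [y] (3,0) — stop
  → r_2 = 1.5115
beam 3: φ=45°, α=330°
  cosα=0.8660 sinα=-0.5000 | (3,2) | tMaxX 0.7852 tMaxY 0.9200 | tΔX 1.1547 tΔY 2.0000
    t=0.7852 [x] (4,2)
    t=0.9200 [y] (4,1) — stop
  → r_3 = 0.9200

ranges = [0.6400, 1.5115, 0.9200]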